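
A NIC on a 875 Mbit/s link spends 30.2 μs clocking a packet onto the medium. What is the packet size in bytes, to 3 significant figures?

3300 bytes

L = R × t_tx = 875000000 b/s × 3.02e-05 s = 26425 bits.
In bytes: 26425 / 8 = 3300 bytes.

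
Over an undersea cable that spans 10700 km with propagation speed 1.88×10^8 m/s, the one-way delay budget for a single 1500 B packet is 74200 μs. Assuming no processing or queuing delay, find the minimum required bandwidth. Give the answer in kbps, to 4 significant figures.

L = 12000 bits.
Propagation delay = 10700000 / 188000000 = 56914.9 μs.
Transmission budget = 74200 − 56914.9 = 17285.1 μs.
R ≥ L / t_tx = 12000 bits / 0.0172851 s = 694.2 kbps.

694.2 kbps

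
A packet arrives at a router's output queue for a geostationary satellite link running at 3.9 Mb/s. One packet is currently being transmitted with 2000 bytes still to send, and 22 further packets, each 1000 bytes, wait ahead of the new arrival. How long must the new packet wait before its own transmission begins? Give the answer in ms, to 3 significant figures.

49.2 ms

Each queued packet: L/R = 8000/3900000 = 2.05128 ms.
22 queued → 45.1282 ms.
Plus remaining 16000 bits of current packet: 4.10256 ms.
Queuing delay = 49.2 ms.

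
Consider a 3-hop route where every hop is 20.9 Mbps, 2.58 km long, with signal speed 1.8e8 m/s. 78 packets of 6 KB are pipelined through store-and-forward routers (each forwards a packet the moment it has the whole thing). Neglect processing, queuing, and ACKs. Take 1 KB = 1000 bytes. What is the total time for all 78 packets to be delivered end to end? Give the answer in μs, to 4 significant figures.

Per-hop transmission t_tx = L/R = 48000/20900000 = 2296.65 μs.
Per-hop propagation t_prop = 2580/180000000 = 14.3333 μs.
Pipeline fill: first packet needs 3·t_tx to clear all hops; remaining 77 packets each add one t_tx.
Total = (3+78-1)·t_tx + 3·t_prop = 80·2296.65 + 3·14.3333 = 183800 μs.

183800 μs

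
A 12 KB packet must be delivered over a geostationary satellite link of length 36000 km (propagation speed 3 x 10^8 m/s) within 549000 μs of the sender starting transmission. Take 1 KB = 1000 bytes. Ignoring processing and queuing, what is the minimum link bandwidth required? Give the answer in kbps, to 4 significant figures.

L = 96000 bits.
Propagation delay = 36000000 / 300000000 = 120000 μs.
Transmission budget = 549000 − 120000 = 429000 μs.
R ≥ L / t_tx = 96000 bits / 0.429 s = 223.8 kbps.

223.8 kbps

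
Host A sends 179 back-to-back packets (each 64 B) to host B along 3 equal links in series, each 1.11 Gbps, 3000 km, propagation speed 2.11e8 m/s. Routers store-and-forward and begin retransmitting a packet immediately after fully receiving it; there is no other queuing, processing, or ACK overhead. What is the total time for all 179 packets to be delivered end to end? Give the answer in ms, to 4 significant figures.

Per-hop transmission t_tx = L/R = 512/1110000000 = 0.000461261 ms.
Per-hop propagation t_prop = 3000000/211000000 = 14.218 ms.
Pipeline fill: first packet needs 3·t_tx to clear all hops; remaining 178 packets each add one t_tx.
Total = (3+179-1)·t_tx + 3·t_prop = 181·0.000461261 + 3·14.218 = 42.74 ms.

42.74 ms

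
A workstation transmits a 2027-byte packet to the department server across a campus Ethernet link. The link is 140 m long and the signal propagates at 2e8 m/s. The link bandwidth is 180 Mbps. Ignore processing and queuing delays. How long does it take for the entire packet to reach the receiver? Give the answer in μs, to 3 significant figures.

L = 2027 × 8 = 16216 bits.
Transmission delay = L/R = 16216 / 180000000 = 90.0889 μs.
Propagation delay = d/s = 140 m / 200000000 m/s = 0.7 μs.
Total = 90.8 μs.

90.8 μs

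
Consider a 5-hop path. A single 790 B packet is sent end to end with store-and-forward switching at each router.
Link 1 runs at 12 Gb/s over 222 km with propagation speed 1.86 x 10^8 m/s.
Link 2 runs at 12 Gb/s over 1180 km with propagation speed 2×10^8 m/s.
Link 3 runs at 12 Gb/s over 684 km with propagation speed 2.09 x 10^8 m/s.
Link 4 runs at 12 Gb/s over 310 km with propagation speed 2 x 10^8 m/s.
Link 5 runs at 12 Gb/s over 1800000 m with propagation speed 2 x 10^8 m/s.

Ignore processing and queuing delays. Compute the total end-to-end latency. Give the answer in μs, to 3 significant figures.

L = 790 × 8 = 6320 bits.
Transmission delay per hop = L/R = 6320/12000000000 = 0.526667 μs; 5 hops → 2.63333 μs.
Propagation delays (d/s per hop): 1193.55, 5900, 3272.73, 1550, 9000 μs; sum = 20916.3 μs.
End-to-end = 20900 μs.

20900 μs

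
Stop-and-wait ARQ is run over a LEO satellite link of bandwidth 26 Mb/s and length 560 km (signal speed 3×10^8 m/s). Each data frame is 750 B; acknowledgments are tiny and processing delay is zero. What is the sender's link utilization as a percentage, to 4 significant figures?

t_tx = L/R = 6000/26000000 = 0.000230769 s.
t_prop = 560000/300000000 = 0.00186667 s; RTT = 0.00373333 s.
Cycle = t_tx + RTT = 0.0039641 s.
Utilization = t_tx / cycle = 0.000230769/0.0039641 = 5.821 %.

5.821 %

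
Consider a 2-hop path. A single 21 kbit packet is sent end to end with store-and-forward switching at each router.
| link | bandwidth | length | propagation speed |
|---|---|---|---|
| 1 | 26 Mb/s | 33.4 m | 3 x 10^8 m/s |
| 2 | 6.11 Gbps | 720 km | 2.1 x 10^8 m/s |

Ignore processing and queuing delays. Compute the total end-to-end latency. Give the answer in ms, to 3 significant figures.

L = 21000 bits.
Transmission delays (L/R per hop): 0.807692, 0.00343699 ms; sum = 0.811129 ms.
Propagation delays (d/s per hop): 0.000111333, 3.42857 ms; sum = 3.42868 ms.
End-to-end = 4.24 ms.

4.24 ms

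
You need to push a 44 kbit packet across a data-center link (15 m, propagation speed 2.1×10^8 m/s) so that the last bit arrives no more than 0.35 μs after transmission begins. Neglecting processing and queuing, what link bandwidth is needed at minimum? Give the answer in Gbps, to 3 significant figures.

158 Gbps

Propagation delay = 15 / 210000000 = 0.0714286 μs.
Transmission budget = 0.35 − 0.0714286 = 0.278571 μs.
R ≥ L / t_tx = 44000 bits / 2.78571e-07 s = 158 Gbps.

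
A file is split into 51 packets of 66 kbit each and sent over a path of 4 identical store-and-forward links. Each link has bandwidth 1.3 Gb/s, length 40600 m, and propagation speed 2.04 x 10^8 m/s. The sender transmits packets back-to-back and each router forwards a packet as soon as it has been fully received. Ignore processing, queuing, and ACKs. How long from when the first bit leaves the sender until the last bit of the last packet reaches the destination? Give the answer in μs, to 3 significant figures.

Per-hop transmission t_tx = L/R = 66000/1300000000 = 50.7692 μs.
Per-hop propagation t_prop = 40600/204000000 = 199.02 μs.
Pipeline fill: first packet needs 4·t_tx to clear all hops; remaining 50 packets each add one t_tx.
Total = (4+51-1)·t_tx + 4·t_prop = 54·50.7692 + 4·199.02 = 3540 μs.

3540 μs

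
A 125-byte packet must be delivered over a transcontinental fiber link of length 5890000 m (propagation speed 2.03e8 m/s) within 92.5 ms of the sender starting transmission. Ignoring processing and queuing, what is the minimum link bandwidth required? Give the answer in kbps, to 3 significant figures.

L = 1000 bits.
Propagation delay = 5890000 / 2.03e+08 = 29.0148 ms.
Transmission budget = 92.5 − 29.0148 = 63.4852 ms.
R ≥ L / t_tx = 1000 bits / 0.0634852 s = 15.8 kbps.

15.8 kbps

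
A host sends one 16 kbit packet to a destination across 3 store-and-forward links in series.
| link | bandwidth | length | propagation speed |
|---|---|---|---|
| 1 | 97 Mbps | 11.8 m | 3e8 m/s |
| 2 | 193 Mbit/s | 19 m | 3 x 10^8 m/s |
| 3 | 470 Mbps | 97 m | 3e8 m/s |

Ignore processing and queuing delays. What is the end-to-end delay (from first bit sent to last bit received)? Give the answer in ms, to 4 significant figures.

0.2823 ms

L = 16000 bits.
Transmission delays (L/R per hop): 0.164948, 0.0829016, 0.0340426 ms; sum = 0.281893 ms.
Propagation delays (d/s per hop): 3.93333e-05, 6.33333e-05, 0.000323333 ms; sum = 0.000426 ms.
End-to-end = 0.2823 ms.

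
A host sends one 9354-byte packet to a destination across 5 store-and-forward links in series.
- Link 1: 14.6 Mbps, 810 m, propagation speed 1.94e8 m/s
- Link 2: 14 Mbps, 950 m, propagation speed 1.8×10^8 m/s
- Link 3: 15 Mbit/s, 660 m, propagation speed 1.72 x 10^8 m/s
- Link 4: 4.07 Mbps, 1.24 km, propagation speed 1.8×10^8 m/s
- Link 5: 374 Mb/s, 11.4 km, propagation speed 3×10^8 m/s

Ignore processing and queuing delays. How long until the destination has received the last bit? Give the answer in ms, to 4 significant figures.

L = 9354 × 8 = 74832 bits.
Transmission delays (L/R per hop): 5.12548, 5.34514, 4.9888, 18.3862, 0.200086 ms; sum = 34.0457 ms.
Propagation delays (d/s per hop): 0.00417526, 0.00527778, 0.00383721, 0.00688889, 0.038 ms; sum = 0.0581791 ms.
End-to-end = 34.10 ms.

34.10 ms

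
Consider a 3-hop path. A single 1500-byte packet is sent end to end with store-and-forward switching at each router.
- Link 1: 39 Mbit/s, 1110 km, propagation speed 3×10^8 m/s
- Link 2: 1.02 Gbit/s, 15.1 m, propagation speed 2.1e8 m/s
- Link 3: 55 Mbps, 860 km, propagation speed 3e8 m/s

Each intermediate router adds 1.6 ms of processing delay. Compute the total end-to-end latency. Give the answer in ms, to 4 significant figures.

L = 1500 × 8 = 12000 bits.
Transmission delays (L/R per hop): 0.307692, 0.0117647, 0.218182 ms; sum = 0.537639 ms.
Propagation delays (d/s per hop): 3.7, 7.19048e-05, 2.86667 ms; sum = 6.56674 ms.
Processing at 2 router(s): 2 × 1.6 ms = 3.2 ms.
End-to-end = 10.30 ms.

10.30 ms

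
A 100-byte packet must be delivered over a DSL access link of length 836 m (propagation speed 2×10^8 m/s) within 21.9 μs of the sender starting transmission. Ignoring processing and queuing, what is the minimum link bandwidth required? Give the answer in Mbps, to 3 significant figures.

L = 800 bits.
Propagation delay = 836 / 200000000 = 4.18 μs.
Transmission budget = 21.9 − 4.18 = 17.72 μs.
R ≥ L / t_tx = 800 bits / 1.772e-05 s = 45.1 Mbps.

45.1 Mbps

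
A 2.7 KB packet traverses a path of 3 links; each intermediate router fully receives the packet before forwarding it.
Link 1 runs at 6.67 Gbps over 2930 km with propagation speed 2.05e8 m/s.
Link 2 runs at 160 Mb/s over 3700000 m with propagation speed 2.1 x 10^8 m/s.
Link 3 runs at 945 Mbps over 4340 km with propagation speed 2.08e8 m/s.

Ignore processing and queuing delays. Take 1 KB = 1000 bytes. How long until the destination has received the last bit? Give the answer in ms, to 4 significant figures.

52.94 ms

L = 21600 bits.
Transmission delays (L/R per hop): 0.00323838, 0.135, 0.0228571 ms; sum = 0.161096 ms.
Propagation delays (d/s per hop): 14.2927, 17.619, 20.8654 ms; sum = 52.7771 ms.
End-to-end = 52.94 ms.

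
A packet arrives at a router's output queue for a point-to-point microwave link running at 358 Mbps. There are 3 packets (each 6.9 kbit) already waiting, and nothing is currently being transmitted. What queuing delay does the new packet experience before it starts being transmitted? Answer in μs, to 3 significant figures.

Each queued packet: L/R = 6900/358000000 = 19.2737 μs.
3 queued → 57.8212 μs.
Queuing delay = 57.8 μs.

57.8 μs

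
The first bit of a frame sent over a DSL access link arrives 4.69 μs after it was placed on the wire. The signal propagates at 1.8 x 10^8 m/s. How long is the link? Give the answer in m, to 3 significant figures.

d = s × t_prop = 180000000 × 4.69e-06 = 844 m.

844 m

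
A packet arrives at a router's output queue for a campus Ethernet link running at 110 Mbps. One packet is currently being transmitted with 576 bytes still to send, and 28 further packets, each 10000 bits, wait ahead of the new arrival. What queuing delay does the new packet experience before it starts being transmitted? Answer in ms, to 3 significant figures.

2.59 ms

Each queued packet: L/R = 10000/110000000 = 0.0909091 ms.
28 queued → 2.54545 ms.
Plus remaining 4608 bits of current packet: 0.0418909 ms.
Queuing delay = 2.59 ms.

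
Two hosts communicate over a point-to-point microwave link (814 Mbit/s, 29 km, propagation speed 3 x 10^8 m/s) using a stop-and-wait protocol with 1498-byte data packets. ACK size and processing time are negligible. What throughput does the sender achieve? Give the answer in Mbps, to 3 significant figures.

57.6 Mbps

t_tx = L/R = 11984/814000000 = 1.47224e-05 s.
t_prop = 29000/300000000 = 9.66667e-05 s; RTT = 0.000193333 s.
Cycle = t_tx + RTT = 0.000208056 s.
Throughput = L / cycle = 11984 / 0.000208056 = 57.6 Mbps.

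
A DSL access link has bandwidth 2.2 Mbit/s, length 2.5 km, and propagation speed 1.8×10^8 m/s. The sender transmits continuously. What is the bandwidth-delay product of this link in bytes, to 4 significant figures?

3.819 bytes

Propagation delay = 2500 / 180000000 = 1.38889e-05 s.
BDP = R × t_prop = 2200000 × 1.38889e-05 = 30.5556 bits.
In bytes: 30.5556/8 = 3.819 bytes.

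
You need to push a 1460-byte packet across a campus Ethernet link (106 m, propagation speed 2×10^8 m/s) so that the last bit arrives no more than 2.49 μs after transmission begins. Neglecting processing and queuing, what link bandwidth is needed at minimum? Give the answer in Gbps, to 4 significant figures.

L = 11680 bits.
Propagation delay = 106 / 200000000 = 0.53 μs.
Transmission budget = 2.49 − 0.53 = 1.96 μs.
R ≥ L / t_tx = 11680 bits / 1.96e-06 s = 5.959 Gbps.

5.959 Gbps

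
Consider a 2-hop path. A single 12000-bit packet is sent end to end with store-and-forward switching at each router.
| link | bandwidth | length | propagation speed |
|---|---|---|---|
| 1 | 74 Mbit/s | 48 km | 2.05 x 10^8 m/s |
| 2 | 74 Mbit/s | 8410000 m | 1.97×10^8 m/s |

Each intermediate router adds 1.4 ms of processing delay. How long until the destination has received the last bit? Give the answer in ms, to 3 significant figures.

44.6 ms

Transmission delay per hop = L/R = 12000/74000000 = 0.162162 ms; 2 hops → 0.324324 ms.
Propagation delays (d/s per hop): 0.234146, 42.6904 ms; sum = 42.9245 ms.
Processing at 1 router(s): 1 × 1.4 ms = 1.4 ms.
End-to-end = 44.6 ms.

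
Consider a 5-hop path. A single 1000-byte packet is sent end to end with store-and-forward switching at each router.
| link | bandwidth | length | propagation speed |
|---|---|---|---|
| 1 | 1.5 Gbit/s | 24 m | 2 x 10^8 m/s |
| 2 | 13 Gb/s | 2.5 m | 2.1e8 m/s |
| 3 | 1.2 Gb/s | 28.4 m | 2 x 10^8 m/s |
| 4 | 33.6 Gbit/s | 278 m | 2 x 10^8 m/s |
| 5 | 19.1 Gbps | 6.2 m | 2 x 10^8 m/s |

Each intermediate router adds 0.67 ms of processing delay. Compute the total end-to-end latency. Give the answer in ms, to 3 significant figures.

L = 1000 × 8 = 8000 bits.
Transmission delays (L/R per hop): 0.00533333, 0.000615385, 0.00666667, 0.000238095, 0.000418848 ms; sum = 0.0132723 ms.
Propagation delays (d/s per hop): 0.00012, 1.19048e-05, 0.000142, 0.00139, 3.1e-05 ms; sum = 0.0016949 ms.
Processing at 4 router(s): 4 × 0.67 ms = 2.68 ms.
End-to-end = 2.69 ms.

2.69 ms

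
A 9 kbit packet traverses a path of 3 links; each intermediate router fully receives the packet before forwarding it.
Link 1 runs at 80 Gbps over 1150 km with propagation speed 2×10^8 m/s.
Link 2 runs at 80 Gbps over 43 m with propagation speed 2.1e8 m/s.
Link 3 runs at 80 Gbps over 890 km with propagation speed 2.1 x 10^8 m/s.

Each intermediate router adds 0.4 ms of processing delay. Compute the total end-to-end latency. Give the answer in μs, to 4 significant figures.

L = 9000 bits.
Transmission delay per hop = L/R = 9000/80000000000 = 0.1125 μs; 3 hops → 0.3375 μs.
Propagation delays (d/s per hop): 5750, 0.204762, 4238.1 μs; sum = 9988.3 μs.
Processing at 2 router(s): 2 × 0.4 ms = 800 μs.
End-to-end = 10790 μs.

10790 μs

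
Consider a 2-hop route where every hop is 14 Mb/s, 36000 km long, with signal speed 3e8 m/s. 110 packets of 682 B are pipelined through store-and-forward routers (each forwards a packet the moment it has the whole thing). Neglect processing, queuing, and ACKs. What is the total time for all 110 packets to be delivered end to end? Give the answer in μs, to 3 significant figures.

Per-hop transmission t_tx = L/R = 5456/14000000 = 389.714 μs.
Per-hop propagation t_prop = 36000000/300000000 = 120000 μs.
Pipeline fill: first packet needs 2·t_tx to clear all hops; remaining 109 packets each add one t_tx.
Total = (2+110-1)·t_tx + 2·t_prop = 111·389.714 + 2·120000 = 283000 μs.

283000 μs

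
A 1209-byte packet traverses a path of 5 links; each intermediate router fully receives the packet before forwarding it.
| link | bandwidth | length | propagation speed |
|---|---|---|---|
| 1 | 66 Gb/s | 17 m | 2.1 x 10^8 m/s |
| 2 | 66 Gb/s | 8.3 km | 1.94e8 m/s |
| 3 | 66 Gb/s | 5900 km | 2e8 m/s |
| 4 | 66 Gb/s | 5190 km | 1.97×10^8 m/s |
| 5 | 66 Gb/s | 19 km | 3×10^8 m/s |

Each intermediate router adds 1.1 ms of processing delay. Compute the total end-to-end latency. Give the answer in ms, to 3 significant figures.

60.4 ms

L = 1209 × 8 = 9672 bits.
Transmission delay per hop = L/R = 9672/66000000000 = 0.000146545 ms; 5 hops → 0.000732727 ms.
Propagation delays (d/s per hop): 8.09524e-05, 0.0427835, 29.5, 26.3452, 0.0633333 ms; sum = 55.9514 ms.
Processing at 4 router(s): 4 × 1.1 ms = 4.4 ms.
End-to-end = 60.4 ms.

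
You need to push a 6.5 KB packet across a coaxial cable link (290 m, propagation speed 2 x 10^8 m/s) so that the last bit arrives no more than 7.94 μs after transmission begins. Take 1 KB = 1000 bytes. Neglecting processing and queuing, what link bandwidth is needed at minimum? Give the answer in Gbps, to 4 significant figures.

8.012 Gbps

L = 52000 bits.
Propagation delay = 290 / 200000000 = 1.45 μs.
Transmission budget = 7.94 − 1.45 = 6.49 μs.
R ≥ L / t_tx = 52000 bits / 6.49e-06 s = 8.012 Gbps.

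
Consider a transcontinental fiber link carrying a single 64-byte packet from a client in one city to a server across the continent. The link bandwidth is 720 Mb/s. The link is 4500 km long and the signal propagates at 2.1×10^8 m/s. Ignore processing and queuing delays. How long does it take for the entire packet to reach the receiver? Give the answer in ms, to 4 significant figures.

L = 64 × 8 = 512 bits.
Transmission delay = L/R = 512 / 720000000 = 0.000711111 ms.
Propagation delay = d/s = 4500000 m / 210000000 m/s = 21.4286 ms.
Total = 21.43 ms.

21.43 ms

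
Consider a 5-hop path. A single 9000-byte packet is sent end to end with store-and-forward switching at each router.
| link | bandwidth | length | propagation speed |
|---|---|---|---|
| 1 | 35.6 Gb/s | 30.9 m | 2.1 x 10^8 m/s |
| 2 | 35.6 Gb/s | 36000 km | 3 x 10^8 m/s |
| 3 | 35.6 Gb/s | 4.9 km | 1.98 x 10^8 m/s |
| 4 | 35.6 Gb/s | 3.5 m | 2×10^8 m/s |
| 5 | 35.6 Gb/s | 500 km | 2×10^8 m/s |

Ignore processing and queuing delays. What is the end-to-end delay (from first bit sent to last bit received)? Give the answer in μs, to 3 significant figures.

123000 μs

L = 9000 × 8 = 72000 bits.
Transmission delay per hop = L/R = 72000/35600000000 = 2.02247 μs; 5 hops → 10.1124 μs.
Propagation delays (d/s per hop): 0.147143, 120000, 24.7475, 0.0175, 2500 μs; sum = 122525 μs.
End-to-end = 123000 μs.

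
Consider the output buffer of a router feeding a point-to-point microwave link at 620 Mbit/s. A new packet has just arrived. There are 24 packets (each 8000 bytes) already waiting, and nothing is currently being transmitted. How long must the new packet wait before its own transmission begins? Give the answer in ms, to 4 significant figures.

Each queued packet: L/R = 64000/620000000 = 0.103226 ms.
24 queued → 2.47742 ms.
Queuing delay = 2.477 ms.

2.477 ms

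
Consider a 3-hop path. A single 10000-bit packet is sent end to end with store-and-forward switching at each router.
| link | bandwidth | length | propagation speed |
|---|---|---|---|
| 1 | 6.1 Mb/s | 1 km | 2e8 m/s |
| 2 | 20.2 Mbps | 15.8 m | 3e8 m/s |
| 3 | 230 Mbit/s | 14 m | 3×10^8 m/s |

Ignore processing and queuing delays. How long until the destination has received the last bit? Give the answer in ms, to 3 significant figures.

Transmission delays (L/R per hop): 1.63934, 0.49505, 0.0434783 ms; sum = 2.17787 ms.
Propagation delays (d/s per hop): 0.005, 5.26667e-05, 4.66667e-05 ms; sum = 0.00509933 ms.
End-to-end = 2.18 ms.

2.18 ms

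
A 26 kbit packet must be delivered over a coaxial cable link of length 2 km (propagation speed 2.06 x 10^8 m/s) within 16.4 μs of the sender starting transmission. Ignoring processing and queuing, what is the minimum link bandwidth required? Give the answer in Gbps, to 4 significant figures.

Propagation delay = 2000 / 206000000 = 9.70874 μs.
Transmission budget = 16.4 − 9.70874 = 6.69126 μs.
R ≥ L / t_tx = 26000 bits / 6.69126e-06 s = 3.886 Gbps.

3.886 Gbps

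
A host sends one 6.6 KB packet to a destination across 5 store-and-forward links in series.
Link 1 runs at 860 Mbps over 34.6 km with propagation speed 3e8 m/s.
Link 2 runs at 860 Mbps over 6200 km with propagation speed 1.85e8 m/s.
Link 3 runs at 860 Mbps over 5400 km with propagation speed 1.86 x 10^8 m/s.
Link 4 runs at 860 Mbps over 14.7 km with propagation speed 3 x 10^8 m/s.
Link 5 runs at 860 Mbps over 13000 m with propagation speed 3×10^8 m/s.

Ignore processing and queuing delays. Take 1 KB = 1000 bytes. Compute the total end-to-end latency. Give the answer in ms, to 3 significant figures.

63.1 ms

L = 52800 bits.
Transmission delay per hop = L/R = 52800/860000000 = 0.0613953 ms; 5 hops → 0.306977 ms.
Propagation delays (d/s per hop): 0.115333, 33.5135, 29.0323, 0.049, 0.0433333 ms; sum = 62.7534 ms.
End-to-end = 63.1 ms.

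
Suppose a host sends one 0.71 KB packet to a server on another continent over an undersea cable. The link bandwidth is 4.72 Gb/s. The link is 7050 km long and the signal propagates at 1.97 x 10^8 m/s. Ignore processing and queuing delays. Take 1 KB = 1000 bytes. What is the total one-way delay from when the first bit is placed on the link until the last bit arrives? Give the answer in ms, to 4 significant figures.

L = 5680 bits.
Transmission delay = L/R = 5680 / 4720000000 = 0.00120339 ms.
Propagation delay = d/s = 7050000 m / 197000000 m/s = 35.7868 ms.
Total = 35.79 ms.

35.79 ms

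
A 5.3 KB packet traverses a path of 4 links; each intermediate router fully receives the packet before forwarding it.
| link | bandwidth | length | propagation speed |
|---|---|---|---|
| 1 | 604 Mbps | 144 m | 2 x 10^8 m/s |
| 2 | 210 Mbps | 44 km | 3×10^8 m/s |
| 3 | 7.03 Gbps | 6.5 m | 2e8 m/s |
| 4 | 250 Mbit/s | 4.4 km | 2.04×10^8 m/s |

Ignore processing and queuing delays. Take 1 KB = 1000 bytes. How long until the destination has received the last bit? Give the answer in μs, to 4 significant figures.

L = 42400 bits.
Transmission delays (L/R per hop): 70.1987, 201.905, 6.03129, 169.6 μs; sum = 447.735 μs.
Propagation delays (d/s per hop): 0.72, 146.667, 0.0325, 21.5686 μs; sum = 168.988 μs.
End-to-end = 616.7 μs.

616.7 μs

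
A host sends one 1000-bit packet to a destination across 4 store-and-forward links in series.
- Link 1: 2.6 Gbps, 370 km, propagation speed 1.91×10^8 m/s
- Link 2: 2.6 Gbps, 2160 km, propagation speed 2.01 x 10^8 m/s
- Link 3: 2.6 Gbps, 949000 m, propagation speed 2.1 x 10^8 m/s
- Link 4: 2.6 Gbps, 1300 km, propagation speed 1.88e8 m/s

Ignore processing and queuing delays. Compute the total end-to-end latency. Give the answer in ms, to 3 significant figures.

Transmission delay per hop = L/R = 1000/2600000000 = 0.000384615 ms; 4 hops → 0.00153846 ms.
Propagation delays (d/s per hop): 1.93717, 10.7463, 4.51905, 6.91489 ms; sum = 24.1174 ms.
End-to-end = 24.1 ms.

24.1 ms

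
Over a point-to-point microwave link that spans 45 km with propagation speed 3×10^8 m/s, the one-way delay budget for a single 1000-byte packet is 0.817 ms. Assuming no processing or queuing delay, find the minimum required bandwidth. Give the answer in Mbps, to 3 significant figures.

L = 8000 bits.
Propagation delay = 45000 / 300000000 = 0.15 ms.
Transmission budget = 0.817 − 0.15 = 0.667 ms.
R ≥ L / t_tx = 8000 bits / 0.000667 s = 12.0 Mbps.

12.0 Mbps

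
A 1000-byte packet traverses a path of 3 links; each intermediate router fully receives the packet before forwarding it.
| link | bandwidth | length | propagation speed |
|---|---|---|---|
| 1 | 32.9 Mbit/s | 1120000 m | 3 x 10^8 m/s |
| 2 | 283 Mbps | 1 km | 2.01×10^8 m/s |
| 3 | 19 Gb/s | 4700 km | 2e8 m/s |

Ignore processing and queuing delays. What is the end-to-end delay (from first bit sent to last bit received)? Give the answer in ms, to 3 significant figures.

L = 1000 × 8 = 8000 bits.
Transmission delays (L/R per hop): 0.243161, 0.0282686, 0.000421053 ms; sum = 0.271851 ms.
Propagation delays (d/s per hop): 3.73333, 0.00497512, 23.5 ms; sum = 27.2383 ms.
End-to-end = 27.5 ms.

27.5 ms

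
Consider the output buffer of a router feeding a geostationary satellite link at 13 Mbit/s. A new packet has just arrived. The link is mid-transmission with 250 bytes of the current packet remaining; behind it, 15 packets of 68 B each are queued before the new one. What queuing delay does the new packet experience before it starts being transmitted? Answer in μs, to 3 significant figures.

782 μs

Each queued packet: L/R = 544/13000000 = 41.8462 μs.
15 queued → 627.692 μs.
Plus remaining 2000 bits of current packet: 153.846 μs.
Queuing delay = 782 μs.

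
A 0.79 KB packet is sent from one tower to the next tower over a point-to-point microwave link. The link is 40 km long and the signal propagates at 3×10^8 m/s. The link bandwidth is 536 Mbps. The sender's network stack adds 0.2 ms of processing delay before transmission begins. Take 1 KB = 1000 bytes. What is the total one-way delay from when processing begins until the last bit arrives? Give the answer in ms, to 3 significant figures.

L = 6320 bits.
Transmission delay = L/R = 6320 / 536000000 = 0.011791 ms.
Propagation delay = d/s = 40000 m / 300000000 m/s = 0.133333 ms.
Plus processing delay 0.2 ms = 0.2 ms.
Total = 0.345 ms.

0.345 ms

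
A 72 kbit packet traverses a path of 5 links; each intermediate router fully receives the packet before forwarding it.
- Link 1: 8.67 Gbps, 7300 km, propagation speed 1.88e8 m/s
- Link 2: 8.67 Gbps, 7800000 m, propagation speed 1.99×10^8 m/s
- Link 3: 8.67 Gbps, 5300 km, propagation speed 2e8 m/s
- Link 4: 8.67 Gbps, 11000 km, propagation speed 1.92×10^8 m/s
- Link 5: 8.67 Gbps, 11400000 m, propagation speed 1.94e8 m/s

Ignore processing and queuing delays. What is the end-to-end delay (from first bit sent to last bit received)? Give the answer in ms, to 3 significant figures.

L = 72000 bits.
Transmission delay per hop = L/R = 72000/8670000000 = 0.0083045 ms; 5 hops → 0.0415225 ms.
Propagation delays (d/s per hop): 38.8298, 39.196, 26.5, 57.2917, 58.7629 ms; sum = 220.58 ms.
End-to-end = 221 ms.

221 ms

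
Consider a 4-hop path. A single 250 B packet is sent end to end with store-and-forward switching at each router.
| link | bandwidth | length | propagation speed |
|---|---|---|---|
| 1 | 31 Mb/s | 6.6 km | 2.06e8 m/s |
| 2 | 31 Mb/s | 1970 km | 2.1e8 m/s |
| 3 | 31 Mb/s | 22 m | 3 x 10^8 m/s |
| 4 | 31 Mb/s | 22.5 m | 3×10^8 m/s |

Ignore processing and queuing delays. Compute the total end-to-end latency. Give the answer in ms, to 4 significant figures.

L = 250 × 8 = 2000 bits.
Transmission delay per hop = L/R = 2000/31000000 = 0.0645161 ms; 4 hops → 0.258065 ms.
Propagation delays (d/s per hop): 0.0320388, 9.38095, 7.33333e-05, 7.5e-05 ms; sum = 9.41314 ms.
End-to-end = 9.671 ms.

9.671 ms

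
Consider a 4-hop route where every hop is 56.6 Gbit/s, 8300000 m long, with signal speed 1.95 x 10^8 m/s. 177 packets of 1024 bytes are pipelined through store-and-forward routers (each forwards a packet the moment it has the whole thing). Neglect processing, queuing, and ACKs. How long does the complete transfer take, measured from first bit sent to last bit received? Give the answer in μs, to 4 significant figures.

170300 μs

Per-hop transmission t_tx = L/R = 8192/56600000000 = 0.144735 μs.
Per-hop propagation t_prop = 8300000/195000000 = 42564.1 μs.
Pipeline fill: first packet needs 4·t_tx to clear all hops; remaining 176 packets each add one t_tx.
Total = (4+177-1)·t_tx + 4·t_prop = 180·0.144735 + 4·42564.1 = 170300 μs.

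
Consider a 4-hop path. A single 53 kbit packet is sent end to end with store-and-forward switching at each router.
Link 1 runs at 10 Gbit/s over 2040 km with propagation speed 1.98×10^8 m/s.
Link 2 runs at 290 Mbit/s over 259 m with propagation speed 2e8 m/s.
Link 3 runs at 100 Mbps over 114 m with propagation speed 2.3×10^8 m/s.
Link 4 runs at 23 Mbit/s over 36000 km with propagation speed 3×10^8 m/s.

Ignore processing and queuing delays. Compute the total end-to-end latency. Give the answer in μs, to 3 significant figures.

133000 μs

L = 53000 bits.
Transmission delays (L/R per hop): 5.3, 182.759, 530, 2304.35 μs; sum = 3022.41 μs.
Propagation delays (d/s per hop): 10303, 1.295, 0.495652, 120000 μs; sum = 130305 μs.
End-to-end = 133000 μs.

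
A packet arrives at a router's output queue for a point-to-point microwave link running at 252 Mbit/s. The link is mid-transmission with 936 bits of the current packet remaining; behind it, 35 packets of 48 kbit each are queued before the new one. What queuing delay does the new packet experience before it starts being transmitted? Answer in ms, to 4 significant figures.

6.670 ms

Each queued packet: L/R = 48000/252000000 = 0.190476 ms.
35 queued → 6.66667 ms.
Plus remaining 936 bits of current packet: 0.00371429 ms.
Queuing delay = 6.670 ms.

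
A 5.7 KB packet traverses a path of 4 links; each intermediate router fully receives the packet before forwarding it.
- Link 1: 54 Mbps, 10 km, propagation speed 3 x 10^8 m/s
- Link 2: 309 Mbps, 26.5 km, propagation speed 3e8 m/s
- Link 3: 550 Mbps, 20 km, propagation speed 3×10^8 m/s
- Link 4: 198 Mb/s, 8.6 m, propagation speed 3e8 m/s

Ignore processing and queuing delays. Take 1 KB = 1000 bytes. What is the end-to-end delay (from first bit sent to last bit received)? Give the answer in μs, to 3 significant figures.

1490 μs

L = 45600 bits.
Transmission delays (L/R per hop): 844.444, 147.573, 82.9091, 230.303 μs; sum = 1305.23 μs.
Propagation delays (d/s per hop): 33.3333, 88.3333, 66.6667, 0.0286667 μs; sum = 188.362 μs.
End-to-end = 1490 μs.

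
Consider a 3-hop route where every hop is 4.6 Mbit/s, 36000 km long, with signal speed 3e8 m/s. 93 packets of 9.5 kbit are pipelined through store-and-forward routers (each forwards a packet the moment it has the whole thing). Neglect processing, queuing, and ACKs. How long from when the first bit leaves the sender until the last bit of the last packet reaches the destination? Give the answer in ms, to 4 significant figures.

Per-hop transmission t_tx = L/R = 9500/4600000 = 2.06522 ms.
Per-hop propagation t_prop = 36000000/300000000 = 120 ms.
Pipeline fill: first packet needs 3·t_tx to clear all hops; remaining 92 packets each add one t_tx.
Total = (3+93-1)·t_tx + 3·t_prop = 95·2.06522 + 3·120 = 556.2 ms.

556.2 ms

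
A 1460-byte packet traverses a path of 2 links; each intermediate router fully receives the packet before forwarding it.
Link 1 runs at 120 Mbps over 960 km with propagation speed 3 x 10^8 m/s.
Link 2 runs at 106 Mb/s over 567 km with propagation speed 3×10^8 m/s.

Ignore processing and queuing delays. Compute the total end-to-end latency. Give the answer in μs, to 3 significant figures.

L = 1460 × 8 = 11680 bits.
Transmission delays (L/R per hop): 97.3333, 110.189 μs; sum = 207.522 μs.
Propagation delays (d/s per hop): 3200, 1890 μs; sum = 5090 μs.
End-to-end = 5300 μs.

5300 μs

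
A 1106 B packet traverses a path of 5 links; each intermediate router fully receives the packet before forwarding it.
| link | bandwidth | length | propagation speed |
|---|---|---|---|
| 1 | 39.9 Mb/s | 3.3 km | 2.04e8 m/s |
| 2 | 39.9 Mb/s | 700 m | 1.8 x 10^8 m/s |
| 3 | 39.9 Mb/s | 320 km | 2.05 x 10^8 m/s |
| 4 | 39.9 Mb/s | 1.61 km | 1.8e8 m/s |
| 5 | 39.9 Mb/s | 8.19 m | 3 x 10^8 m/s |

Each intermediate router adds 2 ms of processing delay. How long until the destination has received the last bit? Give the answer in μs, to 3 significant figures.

L = 1106 × 8 = 8848 bits.
Transmission delay per hop = L/R = 8848/39900000 = 221.754 μs; 5 hops → 1108.77 μs.
Propagation delays (d/s per hop): 16.1765, 3.88889, 1560.98, 8.94444, 0.0273 μs; sum = 1590.01 μs.
Processing at 4 router(s): 4 × 2 ms = 8000 μs.
End-to-end = 10700 μs.

10700 μs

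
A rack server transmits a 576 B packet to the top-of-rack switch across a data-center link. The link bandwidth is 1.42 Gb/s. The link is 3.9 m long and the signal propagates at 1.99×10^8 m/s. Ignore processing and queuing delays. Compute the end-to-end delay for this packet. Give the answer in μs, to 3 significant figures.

L = 576 × 8 = 4608 bits.
Transmission delay = L/R = 4608 / 1420000000 = 3.24507 μs.
Propagation delay = d/s = 3.9 m / 199000000 m/s = 0.019598 μs.
Total = 3.26 μs.

3.26 μs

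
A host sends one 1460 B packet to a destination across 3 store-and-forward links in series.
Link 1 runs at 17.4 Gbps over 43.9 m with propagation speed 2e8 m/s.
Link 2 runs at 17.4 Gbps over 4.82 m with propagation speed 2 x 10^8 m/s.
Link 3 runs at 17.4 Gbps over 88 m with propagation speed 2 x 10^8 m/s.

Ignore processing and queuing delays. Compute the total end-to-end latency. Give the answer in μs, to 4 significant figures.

2.697 μs

L = 1460 × 8 = 11680 bits.
Transmission delay per hop = L/R = 11680/17400000000 = 0.671264 μs; 3 hops → 2.01379 μs.
Propagation delays (d/s per hop): 0.2195, 0.0241, 0.44 μs; sum = 0.6836 μs.
End-to-end = 2.697 μs.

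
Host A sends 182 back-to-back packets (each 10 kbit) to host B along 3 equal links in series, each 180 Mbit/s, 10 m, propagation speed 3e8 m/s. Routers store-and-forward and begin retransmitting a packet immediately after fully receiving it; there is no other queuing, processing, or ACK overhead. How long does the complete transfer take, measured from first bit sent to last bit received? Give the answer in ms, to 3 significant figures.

Per-hop transmission t_tx = L/R = 10000/180000000 = 0.0555556 ms.
Per-hop propagation t_prop = 10/300000000 = 3.33333e-05 ms.
Pipeline fill: first packet needs 3·t_tx to clear all hops; remaining 181 packets each add one t_tx.
Total = (3+182-1)·t_tx + 3·t_prop = 184·0.0555556 + 3·3.33333e-05 = 10.2 ms.

10.2 ms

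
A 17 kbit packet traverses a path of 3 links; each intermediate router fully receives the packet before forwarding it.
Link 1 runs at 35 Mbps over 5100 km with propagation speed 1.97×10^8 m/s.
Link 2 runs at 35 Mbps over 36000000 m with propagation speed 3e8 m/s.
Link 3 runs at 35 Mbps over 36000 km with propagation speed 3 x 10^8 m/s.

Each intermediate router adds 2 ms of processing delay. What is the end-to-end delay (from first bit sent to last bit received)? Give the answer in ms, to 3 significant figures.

L = 17000 bits.
Transmission delay per hop = L/R = 17000/35000000 = 0.485714 ms; 3 hops → 1.45714 ms.
Propagation delays (d/s per hop): 25.8883, 120, 120 ms; sum = 265.888 ms.
Processing at 2 router(s): 2 × 2 ms = 4 ms.
End-to-end = 271 ms.

271 ms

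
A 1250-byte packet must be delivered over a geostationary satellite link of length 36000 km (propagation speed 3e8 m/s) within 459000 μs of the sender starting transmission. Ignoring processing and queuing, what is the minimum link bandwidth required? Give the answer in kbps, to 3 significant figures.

L = 10000 bits.
Propagation delay = 36000000 / 300000000 = 120000 μs.
Transmission budget = 459000 − 120000 = 339000 μs.
R ≥ L / t_tx = 10000 bits / 0.339 s = 29.5 kbps.

29.5 kbps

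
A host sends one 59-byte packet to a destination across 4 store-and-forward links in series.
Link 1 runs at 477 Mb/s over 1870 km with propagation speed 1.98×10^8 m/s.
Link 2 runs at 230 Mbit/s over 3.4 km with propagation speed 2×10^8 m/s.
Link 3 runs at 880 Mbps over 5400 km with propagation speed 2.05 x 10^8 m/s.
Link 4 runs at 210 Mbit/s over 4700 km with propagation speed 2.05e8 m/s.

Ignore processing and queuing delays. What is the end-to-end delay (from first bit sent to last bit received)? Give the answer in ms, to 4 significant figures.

58.74 ms

L = 59 × 8 = 472 bits.
Transmission delays (L/R per hop): 0.000989518, 0.00205217, 0.000536364, 0.00224762 ms; sum = 0.00582567 ms.
Propagation delays (d/s per hop): 9.44444, 0.017, 26.3415, 22.9268 ms; sum = 58.7297 ms.
End-to-end = 58.74 ms.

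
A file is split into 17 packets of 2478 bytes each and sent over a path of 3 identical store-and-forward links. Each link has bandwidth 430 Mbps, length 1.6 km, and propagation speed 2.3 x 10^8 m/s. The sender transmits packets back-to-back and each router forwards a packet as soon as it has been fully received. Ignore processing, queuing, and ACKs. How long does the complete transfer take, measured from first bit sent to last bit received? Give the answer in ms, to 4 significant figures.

Per-hop transmission t_tx = L/R = 19824/430000000 = 0.0461023 ms.
Per-hop propagation t_prop = 1600/2.3e+08 = 0.00695652 ms.
Pipeline fill: first packet needs 3·t_tx to clear all hops; remaining 16 packets each add one t_tx.
Total = (3+17-1)·t_tx + 3·t_prop = 19·0.0461023 + 3·0.00695652 = 0.8968 ms.

0.8968 ms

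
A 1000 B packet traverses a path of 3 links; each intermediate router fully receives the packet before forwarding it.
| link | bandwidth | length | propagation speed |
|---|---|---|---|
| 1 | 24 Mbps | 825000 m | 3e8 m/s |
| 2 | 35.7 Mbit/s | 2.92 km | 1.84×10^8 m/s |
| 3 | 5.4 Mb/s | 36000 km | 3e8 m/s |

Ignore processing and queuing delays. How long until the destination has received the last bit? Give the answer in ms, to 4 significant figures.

L = 1000 × 8 = 8000 bits.
Transmission delays (L/R per hop): 0.333333, 0.22409, 1.48148 ms; sum = 2.0389 ms.
Propagation delays (d/s per hop): 2.75, 0.0158696, 120 ms; sum = 122.766 ms.
End-to-end = 124.8 ms.

124.8 ms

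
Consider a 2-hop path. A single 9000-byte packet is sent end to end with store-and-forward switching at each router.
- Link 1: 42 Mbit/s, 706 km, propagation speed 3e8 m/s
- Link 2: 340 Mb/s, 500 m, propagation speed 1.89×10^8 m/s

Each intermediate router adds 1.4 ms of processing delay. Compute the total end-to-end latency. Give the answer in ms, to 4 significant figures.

5.682 ms

L = 9000 × 8 = 72000 bits.
Transmission delays (L/R per hop): 1.71429, 0.211765 ms; sum = 1.92605 ms.
Propagation delays (d/s per hop): 2.35333, 0.0026455 ms; sum = 2.35598 ms.
Processing at 1 router(s): 1 × 1.4 ms = 1.4 ms.
End-to-end = 5.682 ms.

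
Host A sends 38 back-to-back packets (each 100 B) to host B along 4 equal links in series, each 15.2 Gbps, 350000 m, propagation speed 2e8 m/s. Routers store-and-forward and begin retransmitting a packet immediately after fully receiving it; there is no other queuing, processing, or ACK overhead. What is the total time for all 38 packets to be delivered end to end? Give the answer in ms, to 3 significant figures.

Per-hop transmission t_tx = L/R = 800/15200000000 = 5.26316e-05 ms.
Per-hop propagation t_prop = 350000/200000000 = 1.75 ms.
Pipeline fill: first packet needs 4·t_tx to clear all hops; remaining 37 packets each add one t_tx.
Total = (4+38-1)·t_tx + 4·t_prop = 41·5.26316e-05 + 4·1.75 = 7.00 ms.

7.00 ms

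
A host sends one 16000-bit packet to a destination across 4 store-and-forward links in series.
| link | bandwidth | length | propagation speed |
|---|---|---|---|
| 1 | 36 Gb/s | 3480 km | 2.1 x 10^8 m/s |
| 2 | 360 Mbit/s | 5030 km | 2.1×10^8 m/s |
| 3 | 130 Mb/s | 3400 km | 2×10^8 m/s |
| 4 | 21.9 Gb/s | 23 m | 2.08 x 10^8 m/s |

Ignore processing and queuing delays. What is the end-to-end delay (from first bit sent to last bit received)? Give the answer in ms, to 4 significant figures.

Transmission delays (L/R per hop): 0.000444444, 0.0444444, 0.123077, 0.000730594 ms; sum = 0.168696 ms.
Propagation delays (d/s per hop): 16.5714, 23.9524, 17, 0.000110577 ms; sum = 57.5239 ms.
End-to-end = 57.69 ms.

57.69 ms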